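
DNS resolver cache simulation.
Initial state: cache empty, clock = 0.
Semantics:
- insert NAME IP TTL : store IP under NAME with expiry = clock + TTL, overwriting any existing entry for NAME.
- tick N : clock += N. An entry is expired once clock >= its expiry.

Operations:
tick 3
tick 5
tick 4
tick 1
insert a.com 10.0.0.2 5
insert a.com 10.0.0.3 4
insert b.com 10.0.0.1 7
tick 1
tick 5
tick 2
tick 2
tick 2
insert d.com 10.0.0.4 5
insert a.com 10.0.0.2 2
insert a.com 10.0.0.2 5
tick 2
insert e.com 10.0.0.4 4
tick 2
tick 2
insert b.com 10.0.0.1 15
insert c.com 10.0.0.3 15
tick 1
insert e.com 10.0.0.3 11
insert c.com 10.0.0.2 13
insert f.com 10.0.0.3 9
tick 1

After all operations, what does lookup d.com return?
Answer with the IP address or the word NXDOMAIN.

Op 1: tick 3 -> clock=3.
Op 2: tick 5 -> clock=8.
Op 3: tick 4 -> clock=12.
Op 4: tick 1 -> clock=13.
Op 5: insert a.com -> 10.0.0.2 (expiry=13+5=18). clock=13
Op 6: insert a.com -> 10.0.0.3 (expiry=13+4=17). clock=13
Op 7: insert b.com -> 10.0.0.1 (expiry=13+7=20). clock=13
Op 8: tick 1 -> clock=14.
Op 9: tick 5 -> clock=19. purged={a.com}
Op 10: tick 2 -> clock=21. purged={b.com}
Op 11: tick 2 -> clock=23.
Op 12: tick 2 -> clock=25.
Op 13: insert d.com -> 10.0.0.4 (expiry=25+5=30). clock=25
Op 14: insert a.com -> 10.0.0.2 (expiry=25+2=27). clock=25
Op 15: insert a.com -> 10.0.0.2 (expiry=25+5=30). clock=25
Op 16: tick 2 -> clock=27.
Op 17: insert e.com -> 10.0.0.4 (expiry=27+4=31). clock=27
Op 18: tick 2 -> clock=29.
Op 19: tick 2 -> clock=31. purged={a.com,d.com,e.com}
Op 20: insert b.com -> 10.0.0.1 (expiry=31+15=46). clock=31
Op 21: insert c.com -> 10.0.0.3 (expiry=31+15=46). clock=31
Op 22: tick 1 -> clock=32.
Op 23: insert e.com -> 10.0.0.3 (expiry=32+11=43). clock=32
Op 24: insert c.com -> 10.0.0.2 (expiry=32+13=45). clock=32
Op 25: insert f.com -> 10.0.0.3 (expiry=32+9=41). clock=32
Op 26: tick 1 -> clock=33.
lookup d.com: not in cache (expired or never inserted)

Answer: NXDOMAIN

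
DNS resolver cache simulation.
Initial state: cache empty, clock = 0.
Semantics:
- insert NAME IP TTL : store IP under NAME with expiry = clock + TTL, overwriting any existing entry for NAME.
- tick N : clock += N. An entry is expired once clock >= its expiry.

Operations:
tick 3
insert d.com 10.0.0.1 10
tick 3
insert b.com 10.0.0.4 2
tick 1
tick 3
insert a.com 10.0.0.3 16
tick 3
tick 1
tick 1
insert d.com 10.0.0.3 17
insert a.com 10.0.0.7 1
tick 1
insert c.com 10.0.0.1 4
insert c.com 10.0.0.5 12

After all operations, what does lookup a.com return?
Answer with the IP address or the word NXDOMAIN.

Answer: NXDOMAIN

Derivation:
Op 1: tick 3 -> clock=3.
Op 2: insert d.com -> 10.0.0.1 (expiry=3+10=13). clock=3
Op 3: tick 3 -> clock=6.
Op 4: insert b.com -> 10.0.0.4 (expiry=6+2=8). clock=6
Op 5: tick 1 -> clock=7.
Op 6: tick 3 -> clock=10. purged={b.com}
Op 7: insert a.com -> 10.0.0.3 (expiry=10+16=26). clock=10
Op 8: tick 3 -> clock=13. purged={d.com}
Op 9: tick 1 -> clock=14.
Op 10: tick 1 -> clock=15.
Op 11: insert d.com -> 10.0.0.3 (expiry=15+17=32). clock=15
Op 12: insert a.com -> 10.0.0.7 (expiry=15+1=16). clock=15
Op 13: tick 1 -> clock=16. purged={a.com}
Op 14: insert c.com -> 10.0.0.1 (expiry=16+4=20). clock=16
Op 15: insert c.com -> 10.0.0.5 (expiry=16+12=28). clock=16
lookup a.com: not in cache (expired or never inserted)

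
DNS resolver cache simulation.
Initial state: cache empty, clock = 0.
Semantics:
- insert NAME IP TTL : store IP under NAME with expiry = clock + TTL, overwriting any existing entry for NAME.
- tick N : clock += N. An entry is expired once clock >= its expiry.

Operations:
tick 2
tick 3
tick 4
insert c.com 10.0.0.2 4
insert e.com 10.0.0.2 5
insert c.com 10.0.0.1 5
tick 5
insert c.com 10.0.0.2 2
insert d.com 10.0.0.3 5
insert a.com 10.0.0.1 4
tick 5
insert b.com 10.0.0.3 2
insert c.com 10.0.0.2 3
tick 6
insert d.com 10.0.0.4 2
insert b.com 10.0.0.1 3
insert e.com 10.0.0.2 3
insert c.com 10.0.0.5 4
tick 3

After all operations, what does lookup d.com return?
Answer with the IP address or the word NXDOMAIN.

Op 1: tick 2 -> clock=2.
Op 2: tick 3 -> clock=5.
Op 3: tick 4 -> clock=9.
Op 4: insert c.com -> 10.0.0.2 (expiry=9+4=13). clock=9
Op 5: insert e.com -> 10.0.0.2 (expiry=9+5=14). clock=9
Op 6: insert c.com -> 10.0.0.1 (expiry=9+5=14). clock=9
Op 7: tick 5 -> clock=14. purged={c.com,e.com}
Op 8: insert c.com -> 10.0.0.2 (expiry=14+2=16). clock=14
Op 9: insert d.com -> 10.0.0.3 (expiry=14+5=19). clock=14
Op 10: insert a.com -> 10.0.0.1 (expiry=14+4=18). clock=14
Op 11: tick 5 -> clock=19. purged={a.com,c.com,d.com}
Op 12: insert b.com -> 10.0.0.3 (expiry=19+2=21). clock=19
Op 13: insert c.com -> 10.0.0.2 (expiry=19+3=22). clock=19
Op 14: tick 6 -> clock=25. purged={b.com,c.com}
Op 15: insert d.com -> 10.0.0.4 (expiry=25+2=27). clock=25
Op 16: insert b.com -> 10.0.0.1 (expiry=25+3=28). clock=25
Op 17: insert e.com -> 10.0.0.2 (expiry=25+3=28). clock=25
Op 18: insert c.com -> 10.0.0.5 (expiry=25+4=29). clock=25
Op 19: tick 3 -> clock=28. purged={b.com,d.com,e.com}
lookup d.com: not in cache (expired or never inserted)

Answer: NXDOMAIN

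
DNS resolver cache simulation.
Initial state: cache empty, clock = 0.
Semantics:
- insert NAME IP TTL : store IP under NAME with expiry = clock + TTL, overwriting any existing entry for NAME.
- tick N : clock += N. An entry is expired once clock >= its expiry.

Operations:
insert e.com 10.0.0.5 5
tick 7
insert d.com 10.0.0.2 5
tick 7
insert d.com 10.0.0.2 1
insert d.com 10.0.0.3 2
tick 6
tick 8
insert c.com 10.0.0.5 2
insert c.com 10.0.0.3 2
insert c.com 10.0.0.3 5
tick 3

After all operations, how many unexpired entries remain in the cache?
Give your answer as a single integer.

Answer: 1

Derivation:
Op 1: insert e.com -> 10.0.0.5 (expiry=0+5=5). clock=0
Op 2: tick 7 -> clock=7. purged={e.com}
Op 3: insert d.com -> 10.0.0.2 (expiry=7+5=12). clock=7
Op 4: tick 7 -> clock=14. purged={d.com}
Op 5: insert d.com -> 10.0.0.2 (expiry=14+1=15). clock=14
Op 6: insert d.com -> 10.0.0.3 (expiry=14+2=16). clock=14
Op 7: tick 6 -> clock=20. purged={d.com}
Op 8: tick 8 -> clock=28.
Op 9: insert c.com -> 10.0.0.5 (expiry=28+2=30). clock=28
Op 10: insert c.com -> 10.0.0.3 (expiry=28+2=30). clock=28
Op 11: insert c.com -> 10.0.0.3 (expiry=28+5=33). clock=28
Op 12: tick 3 -> clock=31.
Final cache (unexpired): {c.com} -> size=1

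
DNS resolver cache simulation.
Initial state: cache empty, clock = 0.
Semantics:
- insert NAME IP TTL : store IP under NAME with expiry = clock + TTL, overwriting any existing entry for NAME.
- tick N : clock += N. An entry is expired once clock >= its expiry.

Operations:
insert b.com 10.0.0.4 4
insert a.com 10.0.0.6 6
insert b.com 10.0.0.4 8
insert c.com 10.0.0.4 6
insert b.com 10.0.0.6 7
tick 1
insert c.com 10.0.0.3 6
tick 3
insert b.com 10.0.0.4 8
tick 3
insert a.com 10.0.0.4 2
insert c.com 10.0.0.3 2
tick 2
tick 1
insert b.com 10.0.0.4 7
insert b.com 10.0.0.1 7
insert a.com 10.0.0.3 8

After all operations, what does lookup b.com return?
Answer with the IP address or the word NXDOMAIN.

Answer: 10.0.0.1

Derivation:
Op 1: insert b.com -> 10.0.0.4 (expiry=0+4=4). clock=0
Op 2: insert a.com -> 10.0.0.6 (expiry=0+6=6). clock=0
Op 3: insert b.com -> 10.0.0.4 (expiry=0+8=8). clock=0
Op 4: insert c.com -> 10.0.0.4 (expiry=0+6=6). clock=0
Op 5: insert b.com -> 10.0.0.6 (expiry=0+7=7). clock=0
Op 6: tick 1 -> clock=1.
Op 7: insert c.com -> 10.0.0.3 (expiry=1+6=7). clock=1
Op 8: tick 3 -> clock=4.
Op 9: insert b.com -> 10.0.0.4 (expiry=4+8=12). clock=4
Op 10: tick 3 -> clock=7. purged={a.com,c.com}
Op 11: insert a.com -> 10.0.0.4 (expiry=7+2=9). clock=7
Op 12: insert c.com -> 10.0.0.3 (expiry=7+2=9). clock=7
Op 13: tick 2 -> clock=9. purged={a.com,c.com}
Op 14: tick 1 -> clock=10.
Op 15: insert b.com -> 10.0.0.4 (expiry=10+7=17). clock=10
Op 16: insert b.com -> 10.0.0.1 (expiry=10+7=17). clock=10
Op 17: insert a.com -> 10.0.0.3 (expiry=10+8=18). clock=10
lookup b.com: present, ip=10.0.0.1 expiry=17 > clock=10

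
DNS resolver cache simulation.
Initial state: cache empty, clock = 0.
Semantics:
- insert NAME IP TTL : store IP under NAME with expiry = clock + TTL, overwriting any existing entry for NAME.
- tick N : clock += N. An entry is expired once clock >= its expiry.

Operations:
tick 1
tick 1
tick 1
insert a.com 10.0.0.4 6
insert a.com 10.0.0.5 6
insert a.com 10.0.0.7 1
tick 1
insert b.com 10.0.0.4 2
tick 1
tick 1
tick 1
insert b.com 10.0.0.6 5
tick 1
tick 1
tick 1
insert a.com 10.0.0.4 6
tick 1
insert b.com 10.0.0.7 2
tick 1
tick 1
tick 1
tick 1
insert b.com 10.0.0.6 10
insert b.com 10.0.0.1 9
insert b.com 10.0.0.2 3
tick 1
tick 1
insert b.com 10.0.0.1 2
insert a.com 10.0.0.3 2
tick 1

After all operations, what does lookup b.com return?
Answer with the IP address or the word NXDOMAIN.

Op 1: tick 1 -> clock=1.
Op 2: tick 1 -> clock=2.
Op 3: tick 1 -> clock=3.
Op 4: insert a.com -> 10.0.0.4 (expiry=3+6=9). clock=3
Op 5: insert a.com -> 10.0.0.5 (expiry=3+6=9). clock=3
Op 6: insert a.com -> 10.0.0.7 (expiry=3+1=4). clock=3
Op 7: tick 1 -> clock=4. purged={a.com}
Op 8: insert b.com -> 10.0.0.4 (expiry=4+2=6). clock=4
Op 9: tick 1 -> clock=5.
Op 10: tick 1 -> clock=6. purged={b.com}
Op 11: tick 1 -> clock=7.
Op 12: insert b.com -> 10.0.0.6 (expiry=7+5=12). clock=7
Op 13: tick 1 -> clock=8.
Op 14: tick 1 -> clock=9.
Op 15: tick 1 -> clock=10.
Op 16: insert a.com -> 10.0.0.4 (expiry=10+6=16). clock=10
Op 17: tick 1 -> clock=11.
Op 18: insert b.com -> 10.0.0.7 (expiry=11+2=13). clock=11
Op 19: tick 1 -> clock=12.
Op 20: tick 1 -> clock=13. purged={b.com}
Op 21: tick 1 -> clock=14.
Op 22: tick 1 -> clock=15.
Op 23: insert b.com -> 10.0.0.6 (expiry=15+10=25). clock=15
Op 24: insert b.com -> 10.0.0.1 (expiry=15+9=24). clock=15
Op 25: insert b.com -> 10.0.0.2 (expiry=15+3=18). clock=15
Op 26: tick 1 -> clock=16. purged={a.com}
Op 27: tick 1 -> clock=17.
Op 28: insert b.com -> 10.0.0.1 (expiry=17+2=19). clock=17
Op 29: insert a.com -> 10.0.0.3 (expiry=17+2=19). clock=17
Op 30: tick 1 -> clock=18.
lookup b.com: present, ip=10.0.0.1 expiry=19 > clock=18

Answer: 10.0.0.1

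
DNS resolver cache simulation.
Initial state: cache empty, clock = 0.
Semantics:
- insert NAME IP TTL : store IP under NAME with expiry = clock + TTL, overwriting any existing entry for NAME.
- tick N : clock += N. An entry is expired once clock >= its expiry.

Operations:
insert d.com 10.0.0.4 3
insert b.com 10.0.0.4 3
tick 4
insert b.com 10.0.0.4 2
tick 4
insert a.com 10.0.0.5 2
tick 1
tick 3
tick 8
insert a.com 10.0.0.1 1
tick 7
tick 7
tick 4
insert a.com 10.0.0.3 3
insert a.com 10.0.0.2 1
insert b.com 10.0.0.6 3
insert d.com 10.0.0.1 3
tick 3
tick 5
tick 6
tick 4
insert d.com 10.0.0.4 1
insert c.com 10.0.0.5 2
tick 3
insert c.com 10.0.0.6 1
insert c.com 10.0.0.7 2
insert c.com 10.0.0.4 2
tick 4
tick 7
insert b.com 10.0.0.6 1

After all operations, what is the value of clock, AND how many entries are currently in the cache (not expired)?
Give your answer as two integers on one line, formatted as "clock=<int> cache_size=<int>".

Op 1: insert d.com -> 10.0.0.4 (expiry=0+3=3). clock=0
Op 2: insert b.com -> 10.0.0.4 (expiry=0+3=3). clock=0
Op 3: tick 4 -> clock=4. purged={b.com,d.com}
Op 4: insert b.com -> 10.0.0.4 (expiry=4+2=6). clock=4
Op 5: tick 4 -> clock=8. purged={b.com}
Op 6: insert a.com -> 10.0.0.5 (expiry=8+2=10). clock=8
Op 7: tick 1 -> clock=9.
Op 8: tick 3 -> clock=12. purged={a.com}
Op 9: tick 8 -> clock=20.
Op 10: insert a.com -> 10.0.0.1 (expiry=20+1=21). clock=20
Op 11: tick 7 -> clock=27. purged={a.com}
Op 12: tick 7 -> clock=34.
Op 13: tick 4 -> clock=38.
Op 14: insert a.com -> 10.0.0.3 (expiry=38+3=41). clock=38
Op 15: insert a.com -> 10.0.0.2 (expiry=38+1=39). clock=38
Op 16: insert b.com -> 10.0.0.6 (expiry=38+3=41). clock=38
Op 17: insert d.com -> 10.0.0.1 (expiry=38+3=41). clock=38
Op 18: tick 3 -> clock=41. purged={a.com,b.com,d.com}
Op 19: tick 5 -> clock=46.
Op 20: tick 6 -> clock=52.
Op 21: tick 4 -> clock=56.
Op 22: insert d.com -> 10.0.0.4 (expiry=56+1=57). clock=56
Op 23: insert c.com -> 10.0.0.5 (expiry=56+2=58). clock=56
Op 24: tick 3 -> clock=59. purged={c.com,d.com}
Op 25: insert c.com -> 10.0.0.6 (expiry=59+1=60). clock=59
Op 26: insert c.com -> 10.0.0.7 (expiry=59+2=61). clock=59
Op 27: insert c.com -> 10.0.0.4 (expiry=59+2=61). clock=59
Op 28: tick 4 -> clock=63. purged={c.com}
Op 29: tick 7 -> clock=70.
Op 30: insert b.com -> 10.0.0.6 (expiry=70+1=71). clock=70
Final clock = 70
Final cache (unexpired): {b.com} -> size=1

Answer: clock=70 cache_size=1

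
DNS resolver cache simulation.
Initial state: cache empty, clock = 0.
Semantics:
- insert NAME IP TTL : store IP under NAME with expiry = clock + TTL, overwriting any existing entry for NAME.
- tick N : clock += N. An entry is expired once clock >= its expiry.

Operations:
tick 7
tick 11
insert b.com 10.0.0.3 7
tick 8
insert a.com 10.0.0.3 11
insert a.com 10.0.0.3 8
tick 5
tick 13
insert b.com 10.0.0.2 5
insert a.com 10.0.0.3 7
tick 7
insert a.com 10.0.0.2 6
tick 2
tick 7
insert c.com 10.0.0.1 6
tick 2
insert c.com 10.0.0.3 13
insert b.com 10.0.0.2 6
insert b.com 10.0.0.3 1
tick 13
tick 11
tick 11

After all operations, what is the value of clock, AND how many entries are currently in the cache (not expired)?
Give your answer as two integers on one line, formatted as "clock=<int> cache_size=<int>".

Op 1: tick 7 -> clock=7.
Op 2: tick 11 -> clock=18.
Op 3: insert b.com -> 10.0.0.3 (expiry=18+7=25). clock=18
Op 4: tick 8 -> clock=26. purged={b.com}
Op 5: insert a.com -> 10.0.0.3 (expiry=26+11=37). clock=26
Op 6: insert a.com -> 10.0.0.3 (expiry=26+8=34). clock=26
Op 7: tick 5 -> clock=31.
Op 8: tick 13 -> clock=44. purged={a.com}
Op 9: insert b.com -> 10.0.0.2 (expiry=44+5=49). clock=44
Op 10: insert a.com -> 10.0.0.3 (expiry=44+7=51). clock=44
Op 11: tick 7 -> clock=51. purged={a.com,b.com}
Op 12: insert a.com -> 10.0.0.2 (expiry=51+6=57). clock=51
Op 13: tick 2 -> clock=53.
Op 14: tick 7 -> clock=60. purged={a.com}
Op 15: insert c.com -> 10.0.0.1 (expiry=60+6=66). clock=60
Op 16: tick 2 -> clock=62.
Op 17: insert c.com -> 10.0.0.3 (expiry=62+13=75). clock=62
Op 18: insert b.com -> 10.0.0.2 (expiry=62+6=68). clock=62
Op 19: insert b.com -> 10.0.0.3 (expiry=62+1=63). clock=62
Op 20: tick 13 -> clock=75. purged={b.com,c.com}
Op 21: tick 11 -> clock=86.
Op 22: tick 11 -> clock=97.
Final clock = 97
Final cache (unexpired): {} -> size=0

Answer: clock=97 cache_size=0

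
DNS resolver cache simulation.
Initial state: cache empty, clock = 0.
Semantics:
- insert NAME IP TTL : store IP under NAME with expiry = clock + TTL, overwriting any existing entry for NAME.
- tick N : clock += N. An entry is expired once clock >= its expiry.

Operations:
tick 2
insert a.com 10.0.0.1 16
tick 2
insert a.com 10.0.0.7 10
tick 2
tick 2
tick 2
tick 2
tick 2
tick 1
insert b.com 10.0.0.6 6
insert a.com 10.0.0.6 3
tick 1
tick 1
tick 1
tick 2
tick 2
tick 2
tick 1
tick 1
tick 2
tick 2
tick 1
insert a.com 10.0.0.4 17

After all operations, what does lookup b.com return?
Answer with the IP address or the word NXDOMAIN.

Answer: NXDOMAIN

Derivation:
Op 1: tick 2 -> clock=2.
Op 2: insert a.com -> 10.0.0.1 (expiry=2+16=18). clock=2
Op 3: tick 2 -> clock=4.
Op 4: insert a.com -> 10.0.0.7 (expiry=4+10=14). clock=4
Op 5: tick 2 -> clock=6.
Op 6: tick 2 -> clock=8.
Op 7: tick 2 -> clock=10.
Op 8: tick 2 -> clock=12.
Op 9: tick 2 -> clock=14. purged={a.com}
Op 10: tick 1 -> clock=15.
Op 11: insert b.com -> 10.0.0.6 (expiry=15+6=21). clock=15
Op 12: insert a.com -> 10.0.0.6 (expiry=15+3=18). clock=15
Op 13: tick 1 -> clock=16.
Op 14: tick 1 -> clock=17.
Op 15: tick 1 -> clock=18. purged={a.com}
Op 16: tick 2 -> clock=20.
Op 17: tick 2 -> clock=22. purged={b.com}
Op 18: tick 2 -> clock=24.
Op 19: tick 1 -> clock=25.
Op 20: tick 1 -> clock=26.
Op 21: tick 2 -> clock=28.
Op 22: tick 2 -> clock=30.
Op 23: tick 1 -> clock=31.
Op 24: insert a.com -> 10.0.0.4 (expiry=31+17=48). clock=31
lookup b.com: not in cache (expired or never inserted)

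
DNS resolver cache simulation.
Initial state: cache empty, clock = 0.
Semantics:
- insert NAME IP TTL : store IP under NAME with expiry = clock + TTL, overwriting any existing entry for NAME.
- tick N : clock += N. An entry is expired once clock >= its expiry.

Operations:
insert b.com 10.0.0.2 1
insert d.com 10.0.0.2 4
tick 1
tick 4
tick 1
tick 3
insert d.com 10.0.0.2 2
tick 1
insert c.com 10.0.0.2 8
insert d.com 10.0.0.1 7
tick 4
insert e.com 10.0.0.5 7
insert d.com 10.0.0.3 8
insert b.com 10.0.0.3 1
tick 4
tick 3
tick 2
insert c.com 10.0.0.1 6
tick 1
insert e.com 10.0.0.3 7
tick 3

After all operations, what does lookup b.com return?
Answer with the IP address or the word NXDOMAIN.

Op 1: insert b.com -> 10.0.0.2 (expiry=0+1=1). clock=0
Op 2: insert d.com -> 10.0.0.2 (expiry=0+4=4). clock=0
Op 3: tick 1 -> clock=1. purged={b.com}
Op 4: tick 4 -> clock=5. purged={d.com}
Op 5: tick 1 -> clock=6.
Op 6: tick 3 -> clock=9.
Op 7: insert d.com -> 10.0.0.2 (expiry=9+2=11). clock=9
Op 8: tick 1 -> clock=10.
Op 9: insert c.com -> 10.0.0.2 (expiry=10+8=18). clock=10
Op 10: insert d.com -> 10.0.0.1 (expiry=10+7=17). clock=10
Op 11: tick 4 -> clock=14.
Op 12: insert e.com -> 10.0.0.5 (expiry=14+7=21). clock=14
Op 13: insert d.com -> 10.0.0.3 (expiry=14+8=22). clock=14
Op 14: insert b.com -> 10.0.0.3 (expiry=14+1=15). clock=14
Op 15: tick 4 -> clock=18. purged={b.com,c.com}
Op 16: tick 3 -> clock=21. purged={e.com}
Op 17: tick 2 -> clock=23. purged={d.com}
Op 18: insert c.com -> 10.0.0.1 (expiry=23+6=29). clock=23
Op 19: tick 1 -> clock=24.
Op 20: insert e.com -> 10.0.0.3 (expiry=24+7=31). clock=24
Op 21: tick 3 -> clock=27.
lookup b.com: not in cache (expired or never inserted)

Answer: NXDOMAIN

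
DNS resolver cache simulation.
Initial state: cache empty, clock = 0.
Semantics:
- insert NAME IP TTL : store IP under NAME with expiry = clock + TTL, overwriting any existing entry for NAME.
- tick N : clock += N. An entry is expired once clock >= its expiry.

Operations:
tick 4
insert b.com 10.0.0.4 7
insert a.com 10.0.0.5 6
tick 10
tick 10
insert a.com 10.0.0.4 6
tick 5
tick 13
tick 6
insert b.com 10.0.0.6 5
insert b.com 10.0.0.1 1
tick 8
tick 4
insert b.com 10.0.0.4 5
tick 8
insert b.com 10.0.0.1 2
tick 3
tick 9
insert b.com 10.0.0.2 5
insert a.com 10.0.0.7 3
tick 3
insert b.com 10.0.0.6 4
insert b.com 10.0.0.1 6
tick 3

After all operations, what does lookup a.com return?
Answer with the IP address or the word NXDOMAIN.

Op 1: tick 4 -> clock=4.
Op 2: insert b.com -> 10.0.0.4 (expiry=4+7=11). clock=4
Op 3: insert a.com -> 10.0.0.5 (expiry=4+6=10). clock=4
Op 4: tick 10 -> clock=14. purged={a.com,b.com}
Op 5: tick 10 -> clock=24.
Op 6: insert a.com -> 10.0.0.4 (expiry=24+6=30). clock=24
Op 7: tick 5 -> clock=29.
Op 8: tick 13 -> clock=42. purged={a.com}
Op 9: tick 6 -> clock=48.
Op 10: insert b.com -> 10.0.0.6 (expiry=48+5=53). clock=48
Op 11: insert b.com -> 10.0.0.1 (expiry=48+1=49). clock=48
Op 12: tick 8 -> clock=56. purged={b.com}
Op 13: tick 4 -> clock=60.
Op 14: insert b.com -> 10.0.0.4 (expiry=60+5=65). clock=60
Op 15: tick 8 -> clock=68. purged={b.com}
Op 16: insert b.com -> 10.0.0.1 (expiry=68+2=70). clock=68
Op 17: tick 3 -> clock=71. purged={b.com}
Op 18: tick 9 -> clock=80.
Op 19: insert b.com -> 10.0.0.2 (expiry=80+5=85). clock=80
Op 20: insert a.com -> 10.0.0.7 (expiry=80+3=83). clock=80
Op 21: tick 3 -> clock=83. purged={a.com}
Op 22: insert b.com -> 10.0.0.6 (expiry=83+4=87). clock=83
Op 23: insert b.com -> 10.0.0.1 (expiry=83+6=89). clock=83
Op 24: tick 3 -> clock=86.
lookup a.com: not in cache (expired or never inserted)

Answer: NXDOMAIN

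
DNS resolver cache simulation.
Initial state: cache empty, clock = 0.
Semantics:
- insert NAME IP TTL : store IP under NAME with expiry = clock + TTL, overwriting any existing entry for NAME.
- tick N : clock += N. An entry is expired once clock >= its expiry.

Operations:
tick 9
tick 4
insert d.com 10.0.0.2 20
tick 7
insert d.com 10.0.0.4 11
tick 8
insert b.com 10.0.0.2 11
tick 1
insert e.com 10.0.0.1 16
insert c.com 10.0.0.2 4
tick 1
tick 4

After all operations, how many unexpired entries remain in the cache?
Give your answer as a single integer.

Op 1: tick 9 -> clock=9.
Op 2: tick 4 -> clock=13.
Op 3: insert d.com -> 10.0.0.2 (expiry=13+20=33). clock=13
Op 4: tick 7 -> clock=20.
Op 5: insert d.com -> 10.0.0.4 (expiry=20+11=31). clock=20
Op 6: tick 8 -> clock=28.
Op 7: insert b.com -> 10.0.0.2 (expiry=28+11=39). clock=28
Op 8: tick 1 -> clock=29.
Op 9: insert e.com -> 10.0.0.1 (expiry=29+16=45). clock=29
Op 10: insert c.com -> 10.0.0.2 (expiry=29+4=33). clock=29
Op 11: tick 1 -> clock=30.
Op 12: tick 4 -> clock=34. purged={c.com,d.com}
Final cache (unexpired): {b.com,e.com} -> size=2

Answer: 2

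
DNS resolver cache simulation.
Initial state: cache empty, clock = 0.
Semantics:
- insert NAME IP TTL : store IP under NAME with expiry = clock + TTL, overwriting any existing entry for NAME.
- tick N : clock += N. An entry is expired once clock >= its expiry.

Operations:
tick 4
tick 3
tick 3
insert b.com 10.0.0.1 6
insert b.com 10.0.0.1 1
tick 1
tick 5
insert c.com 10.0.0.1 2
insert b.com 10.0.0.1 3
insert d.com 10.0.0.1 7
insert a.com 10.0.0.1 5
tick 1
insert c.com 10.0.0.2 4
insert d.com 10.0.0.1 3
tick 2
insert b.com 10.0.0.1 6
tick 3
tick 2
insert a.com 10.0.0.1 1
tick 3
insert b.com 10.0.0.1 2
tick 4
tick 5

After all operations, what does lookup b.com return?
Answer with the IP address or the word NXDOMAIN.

Op 1: tick 4 -> clock=4.
Op 2: tick 3 -> clock=7.
Op 3: tick 3 -> clock=10.
Op 4: insert b.com -> 10.0.0.1 (expiry=10+6=16). clock=10
Op 5: insert b.com -> 10.0.0.1 (expiry=10+1=11). clock=10
Op 6: tick 1 -> clock=11. purged={b.com}
Op 7: tick 5 -> clock=16.
Op 8: insert c.com -> 10.0.0.1 (expiry=16+2=18). clock=16
Op 9: insert b.com -> 10.0.0.1 (expiry=16+3=19). clock=16
Op 10: insert d.com -> 10.0.0.1 (expiry=16+7=23). clock=16
Op 11: insert a.com -> 10.0.0.1 (expiry=16+5=21). clock=16
Op 12: tick 1 -> clock=17.
Op 13: insert c.com -> 10.0.0.2 (expiry=17+4=21). clock=17
Op 14: insert d.com -> 10.0.0.1 (expiry=17+3=20). clock=17
Op 15: tick 2 -> clock=19. purged={b.com}
Op 16: insert b.com -> 10.0.0.1 (expiry=19+6=25). clock=19
Op 17: tick 3 -> clock=22. purged={a.com,c.com,d.com}
Op 18: tick 2 -> clock=24.
Op 19: insert a.com -> 10.0.0.1 (expiry=24+1=25). clock=24
Op 20: tick 3 -> clock=27. purged={a.com,b.com}
Op 21: insert b.com -> 10.0.0.1 (expiry=27+2=29). clock=27
Op 22: tick 4 -> clock=31. purged={b.com}
Op 23: tick 5 -> clock=36.
lookup b.com: not in cache (expired or never inserted)

Answer: NXDOMAIN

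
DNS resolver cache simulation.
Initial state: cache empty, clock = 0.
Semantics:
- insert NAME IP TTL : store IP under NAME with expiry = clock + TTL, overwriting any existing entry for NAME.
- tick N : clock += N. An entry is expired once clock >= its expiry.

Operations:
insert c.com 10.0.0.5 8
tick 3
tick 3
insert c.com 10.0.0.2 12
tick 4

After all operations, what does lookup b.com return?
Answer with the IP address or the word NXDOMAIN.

Op 1: insert c.com -> 10.0.0.5 (expiry=0+8=8). clock=0
Op 2: tick 3 -> clock=3.
Op 3: tick 3 -> clock=6.
Op 4: insert c.com -> 10.0.0.2 (expiry=6+12=18). clock=6
Op 5: tick 4 -> clock=10.
lookup b.com: not in cache (expired or never inserted)

Answer: NXDOMAIN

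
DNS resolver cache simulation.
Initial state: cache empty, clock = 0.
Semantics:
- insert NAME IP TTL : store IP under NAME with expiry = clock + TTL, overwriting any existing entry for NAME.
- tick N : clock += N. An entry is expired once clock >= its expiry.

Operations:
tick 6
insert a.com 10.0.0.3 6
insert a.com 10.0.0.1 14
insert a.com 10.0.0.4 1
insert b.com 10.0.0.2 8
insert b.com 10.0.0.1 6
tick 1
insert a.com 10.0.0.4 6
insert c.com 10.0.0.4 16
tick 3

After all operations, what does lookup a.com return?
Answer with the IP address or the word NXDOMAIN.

Op 1: tick 6 -> clock=6.
Op 2: insert a.com -> 10.0.0.3 (expiry=6+6=12). clock=6
Op 3: insert a.com -> 10.0.0.1 (expiry=6+14=20). clock=6
Op 4: insert a.com -> 10.0.0.4 (expiry=6+1=7). clock=6
Op 5: insert b.com -> 10.0.0.2 (expiry=6+8=14). clock=6
Op 6: insert b.com -> 10.0.0.1 (expiry=6+6=12). clock=6
Op 7: tick 1 -> clock=7. purged={a.com}
Op 8: insert a.com -> 10.0.0.4 (expiry=7+6=13). clock=7
Op 9: insert c.com -> 10.0.0.4 (expiry=7+16=23). clock=7
Op 10: tick 3 -> clock=10.
lookup a.com: present, ip=10.0.0.4 expiry=13 > clock=10

Answer: 10.0.0.4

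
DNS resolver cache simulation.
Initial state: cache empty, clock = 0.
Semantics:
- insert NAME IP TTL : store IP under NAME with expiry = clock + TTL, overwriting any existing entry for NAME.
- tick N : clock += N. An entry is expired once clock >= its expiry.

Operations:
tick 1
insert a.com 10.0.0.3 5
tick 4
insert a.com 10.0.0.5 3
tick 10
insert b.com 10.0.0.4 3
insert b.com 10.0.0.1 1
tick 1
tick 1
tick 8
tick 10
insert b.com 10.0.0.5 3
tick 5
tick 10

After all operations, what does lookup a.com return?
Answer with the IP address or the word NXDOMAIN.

Answer: NXDOMAIN

Derivation:
Op 1: tick 1 -> clock=1.
Op 2: insert a.com -> 10.0.0.3 (expiry=1+5=6). clock=1
Op 3: tick 4 -> clock=5.
Op 4: insert a.com -> 10.0.0.5 (expiry=5+3=8). clock=5
Op 5: tick 10 -> clock=15. purged={a.com}
Op 6: insert b.com -> 10.0.0.4 (expiry=15+3=18). clock=15
Op 7: insert b.com -> 10.0.0.1 (expiry=15+1=16). clock=15
Op 8: tick 1 -> clock=16. purged={b.com}
Op 9: tick 1 -> clock=17.
Op 10: tick 8 -> clock=25.
Op 11: tick 10 -> clock=35.
Op 12: insert b.com -> 10.0.0.5 (expiry=35+3=38). clock=35
Op 13: tick 5 -> clock=40. purged={b.com}
Op 14: tick 10 -> clock=50.
lookup a.com: not in cache (expired or never inserted)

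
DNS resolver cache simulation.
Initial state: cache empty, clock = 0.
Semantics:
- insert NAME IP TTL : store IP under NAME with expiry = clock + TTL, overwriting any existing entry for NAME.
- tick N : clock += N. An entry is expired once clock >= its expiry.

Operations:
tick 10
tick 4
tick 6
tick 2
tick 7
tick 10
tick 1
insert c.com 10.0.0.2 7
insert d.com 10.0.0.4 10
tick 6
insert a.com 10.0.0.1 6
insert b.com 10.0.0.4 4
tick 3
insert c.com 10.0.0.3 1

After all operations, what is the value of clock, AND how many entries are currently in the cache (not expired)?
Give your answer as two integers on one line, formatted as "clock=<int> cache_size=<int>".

Answer: clock=49 cache_size=4

Derivation:
Op 1: tick 10 -> clock=10.
Op 2: tick 4 -> clock=14.
Op 3: tick 6 -> clock=20.
Op 4: tick 2 -> clock=22.
Op 5: tick 7 -> clock=29.
Op 6: tick 10 -> clock=39.
Op 7: tick 1 -> clock=40.
Op 8: insert c.com -> 10.0.0.2 (expiry=40+7=47). clock=40
Op 9: insert d.com -> 10.0.0.4 (expiry=40+10=50). clock=40
Op 10: tick 6 -> clock=46.
Op 11: insert a.com -> 10.0.0.1 (expiry=46+6=52). clock=46
Op 12: insert b.com -> 10.0.0.4 (expiry=46+4=50). clock=46
Op 13: tick 3 -> clock=49. purged={c.com}
Op 14: insert c.com -> 10.0.0.3 (expiry=49+1=50). clock=49
Final clock = 49
Final cache (unexpired): {a.com,b.com,c.com,d.com} -> size=4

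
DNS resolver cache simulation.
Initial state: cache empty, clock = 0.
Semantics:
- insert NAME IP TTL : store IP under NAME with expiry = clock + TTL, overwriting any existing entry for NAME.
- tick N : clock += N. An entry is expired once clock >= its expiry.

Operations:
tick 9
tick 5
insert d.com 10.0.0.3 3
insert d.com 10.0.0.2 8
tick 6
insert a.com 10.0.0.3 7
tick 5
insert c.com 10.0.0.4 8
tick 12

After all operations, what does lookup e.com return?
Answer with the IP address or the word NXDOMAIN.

Op 1: tick 9 -> clock=9.
Op 2: tick 5 -> clock=14.
Op 3: insert d.com -> 10.0.0.3 (expiry=14+3=17). clock=14
Op 4: insert d.com -> 10.0.0.2 (expiry=14+8=22). clock=14
Op 5: tick 6 -> clock=20.
Op 6: insert a.com -> 10.0.0.3 (expiry=20+7=27). clock=20
Op 7: tick 5 -> clock=25. purged={d.com}
Op 8: insert c.com -> 10.0.0.4 (expiry=25+8=33). clock=25
Op 9: tick 12 -> clock=37. purged={a.com,c.com}
lookup e.com: not in cache (expired or never inserted)

Answer: NXDOMAIN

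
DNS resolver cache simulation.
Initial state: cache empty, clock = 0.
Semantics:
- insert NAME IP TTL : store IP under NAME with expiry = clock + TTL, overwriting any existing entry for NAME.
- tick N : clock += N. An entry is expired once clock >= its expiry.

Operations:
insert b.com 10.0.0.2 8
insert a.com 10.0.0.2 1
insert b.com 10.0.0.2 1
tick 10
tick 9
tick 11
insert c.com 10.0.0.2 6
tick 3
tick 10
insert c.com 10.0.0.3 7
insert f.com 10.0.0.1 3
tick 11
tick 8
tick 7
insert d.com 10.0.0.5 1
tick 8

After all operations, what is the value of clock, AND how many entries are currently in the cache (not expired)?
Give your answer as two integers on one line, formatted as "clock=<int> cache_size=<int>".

Op 1: insert b.com -> 10.0.0.2 (expiry=0+8=8). clock=0
Op 2: insert a.com -> 10.0.0.2 (expiry=0+1=1). clock=0
Op 3: insert b.com -> 10.0.0.2 (expiry=0+1=1). clock=0
Op 4: tick 10 -> clock=10. purged={a.com,b.com}
Op 5: tick 9 -> clock=19.
Op 6: tick 11 -> clock=30.
Op 7: insert c.com -> 10.0.0.2 (expiry=30+6=36). clock=30
Op 8: tick 3 -> clock=33.
Op 9: tick 10 -> clock=43. purged={c.com}
Op 10: insert c.com -> 10.0.0.3 (expiry=43+7=50). clock=43
Op 11: insert f.com -> 10.0.0.1 (expiry=43+3=46). clock=43
Op 12: tick 11 -> clock=54. purged={c.com,f.com}
Op 13: tick 8 -> clock=62.
Op 14: tick 7 -> clock=69.
Op 15: insert d.com -> 10.0.0.5 (expiry=69+1=70). clock=69
Op 16: tick 8 -> clock=77. purged={d.com}
Final clock = 77
Final cache (unexpired): {} -> size=0

Answer: clock=77 cache_size=0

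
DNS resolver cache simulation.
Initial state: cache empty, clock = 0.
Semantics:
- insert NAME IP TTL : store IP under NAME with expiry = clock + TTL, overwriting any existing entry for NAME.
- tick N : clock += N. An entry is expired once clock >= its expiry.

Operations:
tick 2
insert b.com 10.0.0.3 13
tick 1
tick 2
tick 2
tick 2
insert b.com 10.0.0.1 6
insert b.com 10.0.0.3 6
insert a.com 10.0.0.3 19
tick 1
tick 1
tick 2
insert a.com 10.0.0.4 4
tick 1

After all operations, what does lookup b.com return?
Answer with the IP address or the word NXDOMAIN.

Op 1: tick 2 -> clock=2.
Op 2: insert b.com -> 10.0.0.3 (expiry=2+13=15). clock=2
Op 3: tick 1 -> clock=3.
Op 4: tick 2 -> clock=5.
Op 5: tick 2 -> clock=7.
Op 6: tick 2 -> clock=9.
Op 7: insert b.com -> 10.0.0.1 (expiry=9+6=15). clock=9
Op 8: insert b.com -> 10.0.0.3 (expiry=9+6=15). clock=9
Op 9: insert a.com -> 10.0.0.3 (expiry=9+19=28). clock=9
Op 10: tick 1 -> clock=10.
Op 11: tick 1 -> clock=11.
Op 12: tick 2 -> clock=13.
Op 13: insert a.com -> 10.0.0.4 (expiry=13+4=17). clock=13
Op 14: tick 1 -> clock=14.
lookup b.com: present, ip=10.0.0.3 expiry=15 > clock=14

Answer: 10.0.0.3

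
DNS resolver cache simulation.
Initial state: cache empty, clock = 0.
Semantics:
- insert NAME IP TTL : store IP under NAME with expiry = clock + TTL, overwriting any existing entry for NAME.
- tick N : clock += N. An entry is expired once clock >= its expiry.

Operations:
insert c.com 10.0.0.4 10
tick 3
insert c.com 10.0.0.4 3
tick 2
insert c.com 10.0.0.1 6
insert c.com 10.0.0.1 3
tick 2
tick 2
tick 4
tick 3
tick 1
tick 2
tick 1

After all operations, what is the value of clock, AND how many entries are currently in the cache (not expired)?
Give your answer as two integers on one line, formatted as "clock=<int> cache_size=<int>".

Op 1: insert c.com -> 10.0.0.4 (expiry=0+10=10). clock=0
Op 2: tick 3 -> clock=3.
Op 3: insert c.com -> 10.0.0.4 (expiry=3+3=6). clock=3
Op 4: tick 2 -> clock=5.
Op 5: insert c.com -> 10.0.0.1 (expiry=5+6=11). clock=5
Op 6: insert c.com -> 10.0.0.1 (expiry=5+3=8). clock=5
Op 7: tick 2 -> clock=7.
Op 8: tick 2 -> clock=9. purged={c.com}
Op 9: tick 4 -> clock=13.
Op 10: tick 3 -> clock=16.
Op 11: tick 1 -> clock=17.
Op 12: tick 2 -> clock=19.
Op 13: tick 1 -> clock=20.
Final clock = 20
Final cache (unexpired): {} -> size=0

Answer: clock=20 cache_size=0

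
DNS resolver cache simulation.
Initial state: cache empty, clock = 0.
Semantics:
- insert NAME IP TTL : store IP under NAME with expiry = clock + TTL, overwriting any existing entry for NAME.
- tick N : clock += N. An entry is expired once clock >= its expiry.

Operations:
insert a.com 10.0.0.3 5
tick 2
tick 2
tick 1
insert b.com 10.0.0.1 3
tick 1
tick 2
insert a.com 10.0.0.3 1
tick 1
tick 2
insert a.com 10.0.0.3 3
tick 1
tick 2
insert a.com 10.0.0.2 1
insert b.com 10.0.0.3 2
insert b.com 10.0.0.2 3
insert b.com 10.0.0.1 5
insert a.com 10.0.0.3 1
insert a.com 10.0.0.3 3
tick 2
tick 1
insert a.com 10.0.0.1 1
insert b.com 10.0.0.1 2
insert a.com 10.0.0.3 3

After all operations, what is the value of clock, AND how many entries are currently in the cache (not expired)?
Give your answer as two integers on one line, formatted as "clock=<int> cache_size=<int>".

Answer: clock=17 cache_size=2

Derivation:
Op 1: insert a.com -> 10.0.0.3 (expiry=0+5=5). clock=0
Op 2: tick 2 -> clock=2.
Op 3: tick 2 -> clock=4.
Op 4: tick 1 -> clock=5. purged={a.com}
Op 5: insert b.com -> 10.0.0.1 (expiry=5+3=8). clock=5
Op 6: tick 1 -> clock=6.
Op 7: tick 2 -> clock=8. purged={b.com}
Op 8: insert a.com -> 10.0.0.3 (expiry=8+1=9). clock=8
Op 9: tick 1 -> clock=9. purged={a.com}
Op 10: tick 2 -> clock=11.
Op 11: insert a.com -> 10.0.0.3 (expiry=11+3=14). clock=11
Op 12: tick 1 -> clock=12.
Op 13: tick 2 -> clock=14. purged={a.com}
Op 14: insert a.com -> 10.0.0.2 (expiry=14+1=15). clock=14
Op 15: insert b.com -> 10.0.0.3 (expiry=14+2=16). clock=14
Op 16: insert b.com -> 10.0.0.2 (expiry=14+3=17). clock=14
Op 17: insert b.com -> 10.0.0.1 (expiry=14+5=19). clock=14
Op 18: insert a.com -> 10.0.0.3 (expiry=14+1=15). clock=14
Op 19: insert a.com -> 10.0.0.3 (expiry=14+3=17). clock=14
Op 20: tick 2 -> clock=16.
Op 21: tick 1 -> clock=17. purged={a.com}
Op 22: insert a.com -> 10.0.0.1 (expiry=17+1=18). clock=17
Op 23: insert b.com -> 10.0.0.1 (expiry=17+2=19). clock=17
Op 24: insert a.com -> 10.0.0.3 (expiry=17+3=20). clock=17
Final clock = 17
Final cache (unexpired): {a.com,b.com} -> size=2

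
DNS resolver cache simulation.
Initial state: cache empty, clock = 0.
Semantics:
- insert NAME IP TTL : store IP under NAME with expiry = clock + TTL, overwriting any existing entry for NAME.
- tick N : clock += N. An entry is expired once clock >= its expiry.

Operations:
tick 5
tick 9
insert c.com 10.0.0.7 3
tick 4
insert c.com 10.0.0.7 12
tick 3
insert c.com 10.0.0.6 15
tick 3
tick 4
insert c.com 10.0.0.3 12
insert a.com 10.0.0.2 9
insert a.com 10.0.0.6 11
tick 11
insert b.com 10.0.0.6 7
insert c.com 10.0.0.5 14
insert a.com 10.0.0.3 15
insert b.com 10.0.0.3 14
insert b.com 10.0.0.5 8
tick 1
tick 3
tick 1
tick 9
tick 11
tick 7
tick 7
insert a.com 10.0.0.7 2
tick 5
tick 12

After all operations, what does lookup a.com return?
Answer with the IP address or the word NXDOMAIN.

Op 1: tick 5 -> clock=5.
Op 2: tick 9 -> clock=14.
Op 3: insert c.com -> 10.0.0.7 (expiry=14+3=17). clock=14
Op 4: tick 4 -> clock=18. purged={c.com}
Op 5: insert c.com -> 10.0.0.7 (expiry=18+12=30). clock=18
Op 6: tick 3 -> clock=21.
Op 7: insert c.com -> 10.0.0.6 (expiry=21+15=36). clock=21
Op 8: tick 3 -> clock=24.
Op 9: tick 4 -> clock=28.
Op 10: insert c.com -> 10.0.0.3 (expiry=28+12=40). clock=28
Op 11: insert a.com -> 10.0.0.2 (expiry=28+9=37). clock=28
Op 12: insert a.com -> 10.0.0.6 (expiry=28+11=39). clock=28
Op 13: tick 11 -> clock=39. purged={a.com}
Op 14: insert b.com -> 10.0.0.6 (expiry=39+7=46). clock=39
Op 15: insert c.com -> 10.0.0.5 (expiry=39+14=53). clock=39
Op 16: insert a.com -> 10.0.0.3 (expiry=39+15=54). clock=39
Op 17: insert b.com -> 10.0.0.3 (expiry=39+14=53). clock=39
Op 18: insert b.com -> 10.0.0.5 (expiry=39+8=47). clock=39
Op 19: tick 1 -> clock=40.
Op 20: tick 3 -> clock=43.
Op 21: tick 1 -> clock=44.
Op 22: tick 9 -> clock=53. purged={b.com,c.com}
Op 23: tick 11 -> clock=64. purged={a.com}
Op 24: tick 7 -> clock=71.
Op 25: tick 7 -> clock=78.
Op 26: insert a.com -> 10.0.0.7 (expiry=78+2=80). clock=78
Op 27: tick 5 -> clock=83. purged={a.com}
Op 28: tick 12 -> clock=95.
lookup a.com: not in cache (expired or never inserted)

Answer: NXDOMAIN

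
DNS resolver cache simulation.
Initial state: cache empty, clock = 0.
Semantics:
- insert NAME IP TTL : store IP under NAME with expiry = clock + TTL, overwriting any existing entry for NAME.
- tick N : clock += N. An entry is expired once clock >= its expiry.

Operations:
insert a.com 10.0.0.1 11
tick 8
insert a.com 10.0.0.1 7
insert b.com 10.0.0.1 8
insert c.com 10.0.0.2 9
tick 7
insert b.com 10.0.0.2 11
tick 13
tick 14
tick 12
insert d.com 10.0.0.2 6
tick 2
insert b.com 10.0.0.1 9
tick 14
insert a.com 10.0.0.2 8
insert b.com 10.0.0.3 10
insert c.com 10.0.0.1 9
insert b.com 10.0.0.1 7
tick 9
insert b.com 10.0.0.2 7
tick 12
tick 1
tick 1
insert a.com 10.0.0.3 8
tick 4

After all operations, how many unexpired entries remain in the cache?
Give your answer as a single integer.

Op 1: insert a.com -> 10.0.0.1 (expiry=0+11=11). clock=0
Op 2: tick 8 -> clock=8.
Op 3: insert a.com -> 10.0.0.1 (expiry=8+7=15). clock=8
Op 4: insert b.com -> 10.0.0.1 (expiry=8+8=16). clock=8
Op 5: insert c.com -> 10.0.0.2 (expiry=8+9=17). clock=8
Op 6: tick 7 -> clock=15. purged={a.com}
Op 7: insert b.com -> 10.0.0.2 (expiry=15+11=26). clock=15
Op 8: tick 13 -> clock=28. purged={b.com,c.com}
Op 9: tick 14 -> clock=42.
Op 10: tick 12 -> clock=54.
Op 11: insert d.com -> 10.0.0.2 (expiry=54+6=60). clock=54
Op 12: tick 2 -> clock=56.
Op 13: insert b.com -> 10.0.0.1 (expiry=56+9=65). clock=56
Op 14: tick 14 -> clock=70. purged={b.com,d.com}
Op 15: insert a.com -> 10.0.0.2 (expiry=70+8=78). clock=70
Op 16: insert b.com -> 10.0.0.3 (expiry=70+10=80). clock=70
Op 17: insert c.com -> 10.0.0.1 (expiry=70+9=79). clock=70
Op 18: insert b.com -> 10.0.0.1 (expiry=70+7=77). clock=70
Op 19: tick 9 -> clock=79. purged={a.com,b.com,c.com}
Op 20: insert b.com -> 10.0.0.2 (expiry=79+7=86). clock=79
Op 21: tick 12 -> clock=91. purged={b.com}
Op 22: tick 1 -> clock=92.
Op 23: tick 1 -> clock=93.
Op 24: insert a.com -> 10.0.0.3 (expiry=93+8=101). clock=93
Op 25: tick 4 -> clock=97.
Final cache (unexpired): {a.com} -> size=1

Answer: 1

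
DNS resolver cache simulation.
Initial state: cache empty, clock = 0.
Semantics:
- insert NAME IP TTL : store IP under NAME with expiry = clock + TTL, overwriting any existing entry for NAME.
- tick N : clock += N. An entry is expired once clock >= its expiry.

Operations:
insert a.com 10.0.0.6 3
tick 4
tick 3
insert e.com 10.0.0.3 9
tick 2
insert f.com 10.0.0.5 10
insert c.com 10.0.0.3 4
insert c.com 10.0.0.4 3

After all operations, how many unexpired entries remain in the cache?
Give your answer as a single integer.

Answer: 3

Derivation:
Op 1: insert a.com -> 10.0.0.6 (expiry=0+3=3). clock=0
Op 2: tick 4 -> clock=4. purged={a.com}
Op 3: tick 3 -> clock=7.
Op 4: insert e.com -> 10.0.0.3 (expiry=7+9=16). clock=7
Op 5: tick 2 -> clock=9.
Op 6: insert f.com -> 10.0.0.5 (expiry=9+10=19). clock=9
Op 7: insert c.com -> 10.0.0.3 (expiry=9+4=13). clock=9
Op 8: insert c.com -> 10.0.0.4 (expiry=9+3=12). clock=9
Final cache (unexpired): {c.com,e.com,f.com} -> size=3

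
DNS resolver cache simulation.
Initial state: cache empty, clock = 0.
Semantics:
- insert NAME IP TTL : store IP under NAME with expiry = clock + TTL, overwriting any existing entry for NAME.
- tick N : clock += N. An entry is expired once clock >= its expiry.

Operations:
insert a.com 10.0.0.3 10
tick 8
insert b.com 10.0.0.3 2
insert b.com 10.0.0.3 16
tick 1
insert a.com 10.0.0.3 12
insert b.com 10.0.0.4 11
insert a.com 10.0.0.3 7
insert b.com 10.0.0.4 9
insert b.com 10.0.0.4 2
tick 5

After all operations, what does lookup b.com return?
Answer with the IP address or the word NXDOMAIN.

Answer: NXDOMAIN

Derivation:
Op 1: insert a.com -> 10.0.0.3 (expiry=0+10=10). clock=0
Op 2: tick 8 -> clock=8.
Op 3: insert b.com -> 10.0.0.3 (expiry=8+2=10). clock=8
Op 4: insert b.com -> 10.0.0.3 (expiry=8+16=24). clock=8
Op 5: tick 1 -> clock=9.
Op 6: insert a.com -> 10.0.0.3 (expiry=9+12=21). clock=9
Op 7: insert b.com -> 10.0.0.4 (expiry=9+11=20). clock=9
Op 8: insert a.com -> 10.0.0.3 (expiry=9+7=16). clock=9
Op 9: insert b.com -> 10.0.0.4 (expiry=9+9=18). clock=9
Op 10: insert b.com -> 10.0.0.4 (expiry=9+2=11). clock=9
Op 11: tick 5 -> clock=14. purged={b.com}
lookup b.com: not in cache (expired or never inserted)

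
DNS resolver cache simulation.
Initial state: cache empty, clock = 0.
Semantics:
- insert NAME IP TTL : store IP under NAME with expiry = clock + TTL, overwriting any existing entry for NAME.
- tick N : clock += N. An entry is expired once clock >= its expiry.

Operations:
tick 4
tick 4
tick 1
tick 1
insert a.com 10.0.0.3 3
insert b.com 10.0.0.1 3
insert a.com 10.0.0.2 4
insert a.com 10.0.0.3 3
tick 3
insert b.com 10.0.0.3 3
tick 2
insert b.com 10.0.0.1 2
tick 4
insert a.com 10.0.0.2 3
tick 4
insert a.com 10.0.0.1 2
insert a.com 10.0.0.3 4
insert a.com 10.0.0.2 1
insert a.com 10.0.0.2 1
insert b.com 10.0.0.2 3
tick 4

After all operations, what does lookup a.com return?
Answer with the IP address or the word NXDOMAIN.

Answer: NXDOMAIN

Derivation:
Op 1: tick 4 -> clock=4.
Op 2: tick 4 -> clock=8.
Op 3: tick 1 -> clock=9.
Op 4: tick 1 -> clock=10.
Op 5: insert a.com -> 10.0.0.3 (expiry=10+3=13). clock=10
Op 6: insert b.com -> 10.0.0.1 (expiry=10+3=13). clock=10
Op 7: insert a.com -> 10.0.0.2 (expiry=10+4=14). clock=10
Op 8: insert a.com -> 10.0.0.3 (expiry=10+3=13). clock=10
Op 9: tick 3 -> clock=13. purged={a.com,b.com}
Op 10: insert b.com -> 10.0.0.3 (expiry=13+3=16). clock=13
Op 11: tick 2 -> clock=15.
Op 12: insert b.com -> 10.0.0.1 (expiry=15+2=17). clock=15
Op 13: tick 4 -> clock=19. purged={b.com}
Op 14: insert a.com -> 10.0.0.2 (expiry=19+3=22). clock=19
Op 15: tick 4 -> clock=23. purged={a.com}
Op 16: insert a.com -> 10.0.0.1 (expiry=23+2=25). clock=23
Op 17: insert a.com -> 10.0.0.3 (expiry=23+4=27). clock=23
Op 18: insert a.com -> 10.0.0.2 (expiry=23+1=24). clock=23
Op 19: insert a.com -> 10.0.0.2 (expiry=23+1=24). clock=23
Op 20: insert b.com -> 10.0.0.2 (expiry=23+3=26). clock=23
Op 21: tick 4 -> clock=27. purged={a.com,b.com}
lookup a.com: not in cache (expired or never inserted)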